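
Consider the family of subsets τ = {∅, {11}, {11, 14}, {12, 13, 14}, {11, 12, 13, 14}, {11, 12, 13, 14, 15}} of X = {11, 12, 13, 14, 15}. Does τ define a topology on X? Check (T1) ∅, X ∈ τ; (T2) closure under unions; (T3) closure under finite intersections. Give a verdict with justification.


τ is NOT a topology on X.

Axiom (T1): ∅ ∈ τ? Yes; X ∈ τ? Yes.
Axiom (T2/T3): check pairwise unions and intersections of members of τ.
Counterexample for (T3): {11, 14} ∩ {12, 13, 14} = {14} ∉ τ. Therefore τ is NOT a topology.


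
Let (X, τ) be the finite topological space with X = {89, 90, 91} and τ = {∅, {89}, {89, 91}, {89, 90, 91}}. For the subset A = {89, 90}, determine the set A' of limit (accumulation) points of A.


A' = {90, 91}

For each x ∈ X, list the open sets U ∈ τ with x ∈ U, then check whether U ∩ (A ∖ {x}) ≠ ∅ for every such U.
  x = 89: open {89} ∋ x has {89} ∩ (A ∖ {89}) = ∅, so x is NOT a limit point.
  x = 90: opens ∋ x are {89, 90, 91}; each meets A ∖ {90}, so x IS a limit point.
  x = 91: opens ∋ x are {89, 91}, {89, 90, 91}; each meets A ∖ {91}, so x IS a limit point.
Collecting: A' = {90, 91}.


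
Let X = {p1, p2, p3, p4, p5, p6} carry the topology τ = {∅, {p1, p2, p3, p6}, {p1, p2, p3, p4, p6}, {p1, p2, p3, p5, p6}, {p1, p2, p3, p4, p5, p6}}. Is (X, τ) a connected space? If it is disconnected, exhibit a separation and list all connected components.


(X, τ) is connected.

Find clopen sets (U ∈ τ with X ∖ U ∈ τ):
  U = ∅, X ∖ U = {p1, p2, p3, p4, p5, p6} — both open, so U is clopen.
  U = {p1, p2, p3, p4, p5, p6}, X ∖ U = ∅ — both open, so U is clopen.
Only trivial clopens (∅ and X) exist, so (X, τ) is connected.
Compute connected components by grouping points that agree on all clopens:
  component: {p1, p2, p3, p4, p5, p6}


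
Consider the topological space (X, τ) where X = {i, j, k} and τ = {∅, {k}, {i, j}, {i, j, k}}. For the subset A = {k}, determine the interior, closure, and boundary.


int(A) = {k}, cl(A) = {k}, ∂A = ∅.

Closed sets in (X, τ) are complements of opens:
  closed(X, τ) = {∅, {k}, {i, j}, {i, j, k}}.
int(A) = ⋃ {U ∈ τ : U ⊆ A}. Opens contained in A: ∅, {k}.
Taking the union of these: int(A) = {k}.
cl(A) = ⋂ {C closed : A ⊆ C}. Closed sets containing A: {k}, {i, j, k}.
Intersecting these: cl(A) = {k}.
∂A = cl(A) ∖ int(A) = {k} ∖ {k} = ∅.


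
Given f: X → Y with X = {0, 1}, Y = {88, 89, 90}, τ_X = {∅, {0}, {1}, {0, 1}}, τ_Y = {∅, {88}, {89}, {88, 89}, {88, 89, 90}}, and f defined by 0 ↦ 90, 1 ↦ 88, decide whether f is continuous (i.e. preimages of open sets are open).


f IS continuous.

Compute f^{-1}(U) for each U ∈ τ_Y:
  U = ∅: f^{-1}(U) = ∅ ∈ τ_X ✓.
  U = {88}: f^{-1}(U) = {1} ∈ τ_X ✓.
  U = {89}: f^{-1}(U) = ∅ ∈ τ_X ✓.
  U = {88, 89}: f^{-1}(U) = {1} ∈ τ_X ✓.
  U = {88, 89, 90}: f^{-1}(U) = {0, 1} ∈ τ_X ✓.
Every preimage lies in τ_X, so f IS continuous.


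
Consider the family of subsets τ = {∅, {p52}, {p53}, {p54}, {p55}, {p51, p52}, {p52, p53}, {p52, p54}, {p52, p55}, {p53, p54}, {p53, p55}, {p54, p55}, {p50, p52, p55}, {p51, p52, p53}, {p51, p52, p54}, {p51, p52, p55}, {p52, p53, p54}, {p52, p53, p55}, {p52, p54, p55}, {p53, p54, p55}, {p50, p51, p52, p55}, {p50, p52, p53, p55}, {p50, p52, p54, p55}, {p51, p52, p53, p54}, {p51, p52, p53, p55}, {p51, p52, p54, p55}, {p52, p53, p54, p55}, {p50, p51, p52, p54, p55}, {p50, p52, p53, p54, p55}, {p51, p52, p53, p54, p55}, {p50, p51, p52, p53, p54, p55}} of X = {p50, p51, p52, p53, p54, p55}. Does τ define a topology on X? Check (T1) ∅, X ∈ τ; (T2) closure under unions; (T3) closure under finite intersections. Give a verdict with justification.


τ is NOT a topology on X.

Axiom (T1): ∅ ∈ τ? Yes; X ∈ τ? Yes.
Axiom (T2/T3): check pairwise unions and intersections of members of τ.
Counterexample for (T2): {p53} ∪ {p50, p51, p52, p55} = {p50, p51, p52, p53, p55} ∉ τ. Therefore τ is NOT a topology.


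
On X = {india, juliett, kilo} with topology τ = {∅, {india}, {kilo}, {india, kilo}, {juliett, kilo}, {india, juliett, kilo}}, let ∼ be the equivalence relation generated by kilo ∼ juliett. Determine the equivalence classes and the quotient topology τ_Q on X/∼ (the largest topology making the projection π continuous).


X/∼ = {[india], [juliett=kilo]}; |τ_Q| = 4.

Equivalence classes: [india], [juliett=kilo].
Quotient map π: X → X/∼ sends india ↦ [india], juliett ↦ [juliett=kilo], kilo ↦ [juliett=kilo].
For each subset V ⊆ X/∼, compute π^{-1}(V) ⊆ X and check whether π^{-1}(V) ∈ τ. V is open in τ_Q iff π^{-1}(V) ∈ τ.
  V = {}: π^{-1}(V) = ∅ ∈ τ ✓.
  V = {[india]}: π^{-1}(V) = {india} ∈ τ ✓.
  V = {[juliett=kilo]}: π^{-1}(V) = {juliett, kilo} ∈ τ ✓.
  V = {[india], [juliett=kilo]}: π^{-1}(V) = {india, juliett, kilo} ∈ τ ✓.
Open sets in the quotient: τ_Q = {{}, {[india]}, {[juliett=kilo]}, {[india], [juliett=kilo]}} (4 elements).


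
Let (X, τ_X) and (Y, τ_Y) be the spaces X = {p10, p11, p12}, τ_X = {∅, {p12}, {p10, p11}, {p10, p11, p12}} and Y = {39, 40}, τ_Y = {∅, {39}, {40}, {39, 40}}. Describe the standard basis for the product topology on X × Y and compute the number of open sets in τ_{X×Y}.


Basis B = {∅ × ∅, {p12} × {39}, {p12} × {40}, {p10, p11} × {39}, {p10, p11} × {40}, {p12} × {39, 40}, {p10, p11, p12} × {39}, {p10, p11, p12} × {40}, {p10, p11} × {39, 40}, {p10, p11, p12} × {39, 40}}; |τ_{X×Y}| = 16.

Enumerate products U × V with U ∈ τ_X, V ∈ τ_Y (deduplicated):
  ∅ × ∅ = {} (∅)
  {p12} × {39} = {(p12,39)}
  {p12} × {40} = {(p12,40)}
  {p10, p11} × {39} = {(p10,39), (p11,39)}
  {p10, p11} × {40} = {(p10,40), (p11,40)}
  {p12} × {39, 40} = {(p12,39), (p12,40)}
  {p10, p11, p12} × {39} = {(p10,39), (p11,39), (p12,39)}
  {p10, p11, p12} × {40} = {(p10,40), (p11,40), (p12,40)}
  {p10, p11} × {39, 40} = {(p10,39), (p10,40), (p11,39), (p11,40)}
  {p10, p11, p12} × {39, 40} = {(p10,39), (p10,40), (p11,39), (p11,40), (p12,39), (p12,40)}
These 10 distinct sets form the basis B.
Close under arbitrary unions to get τ_{X×Y}; counting gives |τ_{X×Y}| = 16.


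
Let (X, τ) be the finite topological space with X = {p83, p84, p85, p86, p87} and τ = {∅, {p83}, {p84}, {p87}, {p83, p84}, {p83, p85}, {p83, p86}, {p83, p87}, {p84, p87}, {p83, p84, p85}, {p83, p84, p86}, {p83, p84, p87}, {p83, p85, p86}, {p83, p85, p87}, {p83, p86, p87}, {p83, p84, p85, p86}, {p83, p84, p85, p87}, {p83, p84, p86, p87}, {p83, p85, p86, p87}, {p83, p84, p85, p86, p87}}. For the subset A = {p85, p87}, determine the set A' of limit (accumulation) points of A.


A' = ∅

For each x ∈ X, list the open sets U ∈ τ with x ∈ U, then check whether U ∩ (A ∖ {x}) ≠ ∅ for every such U.
  x = p83: open {p83} ∋ x has {p83} ∩ (A ∖ {p83}) = ∅, so x is NOT a limit point.
  x = p84: open {p84} ∋ x has {p84} ∩ (A ∖ {p84}) = ∅, so x is NOT a limit point.
  x = p85: open {p83, p85} ∋ x has {p83, p85} ∩ (A ∖ {p85}) = ∅, so x is NOT a limit point.
  x = p86: open {p83, p86} ∋ x has {p83, p86} ∩ (A ∖ {p86}) = ∅, so x is NOT a limit point.
  x = p87: open {p87} ∋ x has {p87} ∩ (A ∖ {p87}) = ∅, so x is NOT a limit point.
Collecting: A' = ∅.


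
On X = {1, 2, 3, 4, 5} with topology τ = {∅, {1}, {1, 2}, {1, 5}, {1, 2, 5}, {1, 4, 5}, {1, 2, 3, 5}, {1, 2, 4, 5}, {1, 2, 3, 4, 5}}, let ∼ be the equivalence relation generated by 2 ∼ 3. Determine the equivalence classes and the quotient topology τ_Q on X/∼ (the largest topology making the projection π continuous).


X/∼ = {[1], [2=3], [4], [5]}; |τ_Q| = 6.

Equivalence classes: [1], [2=3], [4], [5].
Quotient map π: X → X/∼ sends 1 ↦ [1], 2 ↦ [2=3], 3 ↦ [2=3], 4 ↦ [4], 5 ↦ [5].
For each subset V ⊆ X/∼, compute π^{-1}(V) ⊆ X and check whether π^{-1}(V) ∈ τ. V is open in τ_Q iff π^{-1}(V) ∈ τ.
  V = {}: π^{-1}(V) = ∅ ∈ τ ✓.
  V = {[1]}: π^{-1}(V) = {1} ∈ τ ✓.
  V = {[2=3]}: π^{-1}(V) = {2, 3} ∉ τ ✗.
  V = {[1], [2=3]}: π^{-1}(V) = {1, 2, 3} ∉ τ ✗.
  V = {[4]}: π^{-1}(V) = {4} ∉ τ ✗.
  V = {[1], [4]}: π^{-1}(V) = {1, 4} ∉ τ ✗.
  V = {[2=3], [4]}: π^{-1}(V) = {2, 3, 4} ∉ τ ✗.
  V = {[1], [2=3], [4]}: π^{-1}(V) = {1, 2, 3, 4} ∉ τ ✗.
  V = {[5]}: π^{-1}(V) = {5} ∉ τ ✗.
  V = {[1], [5]}: π^{-1}(V) = {1, 5} ∈ τ ✓.
  V = {[2=3], [5]}: π^{-1}(V) = {2, 3, 5} ∉ τ ✗.
  V = {[1], [2=3], [5]}: π^{-1}(V) = {1, 2, 3, 5} ∈ τ ✓.
  V = {[4], [5]}: π^{-1}(V) = {4, 5} ∉ τ ✗.
  V = {[1], [4], [5]}: π^{-1}(V) = {1, 4, 5} ∈ τ ✓.
  V = {[2=3], [4], [5]}: π^{-1}(V) = {2, 3, 4, 5} ∉ τ ✗.
  V = {[1], [2=3], [4], [5]}: π^{-1}(V) = {1, 2, 3, 4, 5} ∈ τ ✓.
Open sets in the quotient: τ_Q = {{}, {[1]}, {[1], [5]}, {[1], [2=3], [5]}, {[1], [4], [5]}, {[1], [2=3], [4], [5]}} (6 elements).


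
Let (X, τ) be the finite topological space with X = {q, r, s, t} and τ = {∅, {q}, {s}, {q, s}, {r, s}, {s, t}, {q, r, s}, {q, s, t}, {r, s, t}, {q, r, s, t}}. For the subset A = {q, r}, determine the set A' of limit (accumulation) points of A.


A' = ∅

For each x ∈ X, list the open sets U ∈ τ with x ∈ U, then check whether U ∩ (A ∖ {x}) ≠ ∅ for every such U.
  x = q: open {q} ∋ x has {q} ∩ (A ∖ {q}) = ∅, so x is NOT a limit point.
  x = r: open {r, s} ∋ x has {r, s} ∩ (A ∖ {r}) = ∅, so x is NOT a limit point.
  x = s: open {s} ∋ x has {s} ∩ (A ∖ {s}) = ∅, so x is NOT a limit point.
  x = t: open {s, t} ∋ x has {s, t} ∩ (A ∖ {t}) = ∅, so x is NOT a limit point.
Collecting: A' = ∅.


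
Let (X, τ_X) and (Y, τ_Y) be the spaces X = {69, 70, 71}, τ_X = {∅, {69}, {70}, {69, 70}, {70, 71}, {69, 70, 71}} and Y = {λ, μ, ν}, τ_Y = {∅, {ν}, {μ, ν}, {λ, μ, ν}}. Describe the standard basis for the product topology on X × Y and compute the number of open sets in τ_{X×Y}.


Basis B = {∅ × ∅, {69} × {ν}, {70} × {ν}, {69} × {μ, ν}, {69, 70} × {ν}, {70} × {μ, ν}, {70, 71} × {ν}, {69} × {λ, μ, ν}, {69, 70, 71} × {ν}, {70} × {λ, μ, ν}, {69, 70} × {μ, ν}, {70, 71} × {μ, ν}, {69, 70} × {λ, μ, ν}, {69, 70, 71} × {μ, ν}, {70, 71} × {λ, μ, ν}, {69, 70, 71} × {λ, μ, ν}}; |τ_{X×Y}| = 40.

Enumerate products U × V with U ∈ τ_X, V ∈ τ_Y (deduplicated):
  ∅ × ∅ = {} (∅)
  {69} × {ν} = {(69,ν)}
  {70} × {ν} = {(70,ν)}
  {69} × {μ, ν} = {(69,μ), (69,ν)}
  {69, 70} × {ν} = {(69,ν), (70,ν)}
  {70} × {μ, ν} = {(70,μ), (70,ν)}
  {70, 71} × {ν} = {(70,ν), (71,ν)}
  {69} × {λ, μ, ν} = {(69,λ), (69,μ), (69,ν)}
  {69, 70, 71} × {ν} = {(69,ν), (70,ν), (71,ν)}
  {70} × {λ, μ, ν} = {(70,λ), (70,μ), (70,ν)}
  {69, 70} × {μ, ν} = {(69,μ), (69,ν), (70,μ), (70,ν)}
  {70, 71} × {μ, ν} = {(70,μ), (70,ν), (71,μ), (71,ν)}
  {69, 70} × {λ, μ, ν} = {(69,λ), (69,μ), (69,ν), (70,λ), (70,μ), (70,ν)}
  {69, 70, 71} × {μ, ν} = {(69,μ), (69,ν), (70,μ), (70,ν), (71,μ), (71,ν)}
  {70, 71} × {λ, μ, ν} = {(70,λ), (70,μ), (70,ν), (71,λ), (71,μ), (71,ν)}
  {69, 70, 71} × {λ, μ, ν} = {(69,λ), (69,μ), (69,ν), (70,λ), (70,μ), (70,ν), (71,λ), (71,μ), (71,ν)}
These 16 distinct sets form the basis B.
Close under arbitrary unions to get τ_{X×Y}; counting gives |τ_{X×Y}| = 40.


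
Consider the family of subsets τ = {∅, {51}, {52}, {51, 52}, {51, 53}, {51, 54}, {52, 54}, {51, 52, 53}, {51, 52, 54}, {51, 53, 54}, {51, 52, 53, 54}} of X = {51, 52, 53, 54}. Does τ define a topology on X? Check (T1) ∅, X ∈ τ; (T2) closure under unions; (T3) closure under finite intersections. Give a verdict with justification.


τ is NOT a topology on X.

Axiom (T1): ∅ ∈ τ? Yes; X ∈ τ? Yes.
Axiom (T2/T3): check pairwise unions and intersections of members of τ.
Counterexample for (T3): {51, 54} ∩ {52, 54} = {54} ∉ τ. Therefore τ is NOT a topology.


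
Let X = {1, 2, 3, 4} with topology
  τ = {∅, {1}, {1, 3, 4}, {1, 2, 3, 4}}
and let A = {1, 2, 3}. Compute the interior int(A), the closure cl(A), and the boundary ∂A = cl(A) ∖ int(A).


int(A) = {1}, cl(A) = {1, 2, 3, 4}, ∂A = {2, 3, 4}.

Closed sets in (X, τ) are complements of opens:
  closed(X, τ) = {∅, {2}, {2, 3, 4}, {1, 2, 3, 4}}.
int(A) = ⋃ {U ∈ τ : U ⊆ A}. Opens contained in A: ∅, {1}.
Taking the union of these: int(A) = {1}.
cl(A) = ⋂ {C closed : A ⊆ C}. Closed sets containing A: {1, 2, 3, 4}.
Intersecting these: cl(A) = {1, 2, 3, 4}.
∂A = cl(A) ∖ int(A) = {1, 2, 3, 4} ∖ {1} = {2, 3, 4}.


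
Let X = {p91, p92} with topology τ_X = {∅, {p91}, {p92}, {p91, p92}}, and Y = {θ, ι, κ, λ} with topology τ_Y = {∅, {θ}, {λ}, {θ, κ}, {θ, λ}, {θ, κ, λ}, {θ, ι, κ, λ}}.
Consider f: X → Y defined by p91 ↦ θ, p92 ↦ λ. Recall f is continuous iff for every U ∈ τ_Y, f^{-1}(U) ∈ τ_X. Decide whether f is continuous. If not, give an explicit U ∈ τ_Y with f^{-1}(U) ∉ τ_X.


f IS continuous.

Compute f^{-1}(U) for each U ∈ τ_Y:
  U = ∅: f^{-1}(U) = ∅ ∈ τ_X ✓.
  U = {θ}: f^{-1}(U) = {p91} ∈ τ_X ✓.
  U = {λ}: f^{-1}(U) = {p92} ∈ τ_X ✓.
  U = {θ, κ}: f^{-1}(U) = {p91} ∈ τ_X ✓.
  U = {θ, λ}: f^{-1}(U) = {p91, p92} ∈ τ_X ✓.
  U = {θ, κ, λ}: f^{-1}(U) = {p91, p92} ∈ τ_X ✓.
  U = {θ, ι, κ, λ}: f^{-1}(U) = {p91, p92} ∈ τ_X ✓.
Every preimage lies in τ_X, so f IS continuous.


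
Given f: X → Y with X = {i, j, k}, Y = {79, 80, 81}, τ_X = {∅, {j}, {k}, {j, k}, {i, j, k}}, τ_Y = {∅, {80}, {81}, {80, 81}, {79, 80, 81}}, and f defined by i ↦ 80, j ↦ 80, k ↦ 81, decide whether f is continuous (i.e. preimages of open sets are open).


f is NOT continuous.

Compute f^{-1}(U) for each U ∈ τ_Y:
  U = ∅: f^{-1}(U) = ∅ ∈ τ_X ✓.
  U = {80}: f^{-1}(U) = {i, j} ∉ τ_X ✗.
  U = {81}: f^{-1}(U) = {k} ∈ τ_X ✓.
  U = {80, 81}: f^{-1}(U) = {i, j, k} ∈ τ_X ✓.
  U = {79, 80, 81}: f^{-1}(U) = {i, j, k} ∈ τ_X ✓.
Found U = {80} with f^{-1}(U) = {i, j} not in τ_X. Therefore f is NOT continuous.


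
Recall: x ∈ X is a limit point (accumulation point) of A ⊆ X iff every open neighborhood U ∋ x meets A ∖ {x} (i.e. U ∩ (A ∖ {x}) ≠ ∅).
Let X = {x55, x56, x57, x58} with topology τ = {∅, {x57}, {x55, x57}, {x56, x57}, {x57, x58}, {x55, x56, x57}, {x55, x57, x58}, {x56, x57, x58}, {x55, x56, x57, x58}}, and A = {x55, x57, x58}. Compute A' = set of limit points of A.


A' = {x55, x56, x58}

For each x ∈ X, list the open sets U ∈ τ with x ∈ U, then check whether U ∩ (A ∖ {x}) ≠ ∅ for every such U.
  x = x55: opens ∋ x are {x55, x57}, {x55, x56, x57}, {x55, x57, x58}, {x55, x56, x57, x58}; each meets A ∖ {x55}, so x IS a limit point.
  x = x56: opens ∋ x are {x56, x57}, {x55, x56, x57}, {x56, x57, x58}, {x55, x56, x57, x58}; each meets A ∖ {x56}, so x IS a limit point.
  x = x57: open {x57} ∋ x has {x57} ∩ (A ∖ {x57}) = ∅, so x is NOT a limit point.
  x = x58: opens ∋ x are {x57, x58}, {x55, x57, x58}, {x56, x57, x58}, {x55, x56, x57, x58}; each meets A ∖ {x58}, so x IS a limit point.
Collecting: A' = {x55, x56, x58}.


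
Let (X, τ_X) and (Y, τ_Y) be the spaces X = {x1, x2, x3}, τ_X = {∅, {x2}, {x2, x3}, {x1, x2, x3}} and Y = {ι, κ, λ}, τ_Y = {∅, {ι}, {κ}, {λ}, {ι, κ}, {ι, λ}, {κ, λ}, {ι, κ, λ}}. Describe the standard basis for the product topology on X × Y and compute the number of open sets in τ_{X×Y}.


Basis B = {∅ × ∅, {x2} × {ι}, {x2} × {κ}, {x2} × {λ}, {x2} × {ι, κ}, {x2} × {ι, λ}, {x2, x3} × {ι}, {x2} × {κ, λ}, {x2, x3} × {κ}, {x2, x3} × {λ}, {x1, x2, x3} × {ι}, {x1, x2, x3} × {κ}, {x1, x2, x3} × {λ}, {x2} × {ι, κ, λ}, {x2, x3} × {ι, κ}, {x2, x3} × {ι, λ}, {x2, x3} × {κ, λ}, {x1, x2, x3} × {ι, κ}, {x1, x2, x3} × {ι, λ}, {x1, x2, x3} × {κ, λ}, {x2, x3} × {ι, κ, λ}, {x1, x2, x3} × {ι, κ, λ}}; |τ_{X×Y}| = 64.

Enumerate products U × V with U ∈ τ_X, V ∈ τ_Y (deduplicated):
  ∅ × ∅ = {} (∅)
  {x2} × {ι} = {(x2,ι)}
  {x2} × {κ} = {(x2,κ)}
  {x2} × {λ} = {(x2,λ)}
  {x2} × {ι, κ} = {(x2,ι), (x2,κ)}
  {x2} × {ι, λ} = {(x2,ι), (x2,λ)}
  {x2, x3} × {ι} = {(x2,ι), (x3,ι)}
  {x2} × {κ, λ} = {(x2,κ), (x2,λ)}
  {x2, x3} × {κ} = {(x2,κ), (x3,κ)}
  {x2, x3} × {λ} = {(x2,λ), (x3,λ)}
  {x1, x2, x3} × {ι} = {(x1,ι), (x2,ι), (x3,ι)}
  {x1, x2, x3} × {κ} = {(x1,κ), (x2,κ), (x3,κ)}
  {x1, x2, x3} × {λ} = {(x1,λ), (x2,λ), (x3,λ)}
  {x2} × {ι, κ, λ} = {(x2,ι), (x2,κ), (x2,λ)}
  {x2, x3} × {ι, κ} = {(x2,ι), (x2,κ), (x3,ι), (x3,κ)}
  {x2, x3} × {ι, λ} = {(x2,ι), (x2,λ), (x3,ι), (x3,λ)}
  {x2, x3} × {κ, λ} = {(x2,κ), (x2,λ), (x3,κ), (x3,λ)}
  {x1, x2, x3} × {ι, κ} = {(x1,ι), (x1,κ), (x2,ι), (x2,κ), (x3,ι), (x3,κ)}
  {x1, x2, x3} × {ι, λ} = {(x1,ι), (x1,λ), (x2,ι), (x2,λ), (x3,ι), (x3,λ)}
  {x1, x2, x3} × {κ, λ} = {(x1,κ), (x1,λ), (x2,κ), (x2,λ), (x3,κ), (x3,λ)}
  {x2, x3} × {ι, κ, λ} = {(x2,ι), (x2,κ), (x2,λ), (x3,ι), (x3,κ), (x3,λ)}
  {x1, x2, x3} × {ι, κ, λ} = {(x1,ι), (x1,κ), (x1,λ), (x2,ι), (x2,κ), (x2,λ), (x3,ι), (x3,κ), (x3,λ)}
These 22 distinct sets form the basis B.
Close under arbitrary unions to get τ_{X×Y}; counting gives |τ_{X×Y}| = 64.


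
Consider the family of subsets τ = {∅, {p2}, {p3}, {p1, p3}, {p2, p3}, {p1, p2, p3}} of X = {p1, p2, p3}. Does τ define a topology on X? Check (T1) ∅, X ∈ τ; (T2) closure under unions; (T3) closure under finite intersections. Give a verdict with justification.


τ IS a topology on X.

Axiom (T1): ∅ ∈ τ? Yes; X ∈ τ? Yes.
Axiom (T2/T3): check pairwise unions and intersections of members of τ.
All pairwise intersections and unions checked — each lies in τ. Therefore τ satisfies (T1), (T2), (T3): it IS a topology on X.


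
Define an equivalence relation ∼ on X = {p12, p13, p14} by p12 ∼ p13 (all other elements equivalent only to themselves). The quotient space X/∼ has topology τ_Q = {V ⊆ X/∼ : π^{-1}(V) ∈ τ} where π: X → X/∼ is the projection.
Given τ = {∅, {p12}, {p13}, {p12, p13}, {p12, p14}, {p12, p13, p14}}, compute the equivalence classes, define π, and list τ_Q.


X/∼ = {[p12=p13], [p14]}; |τ_Q| = 3.

Equivalence classes: [p12=p13], [p14].
Quotient map π: X → X/∼ sends p12 ↦ [p12=p13], p13 ↦ [p12=p13], p14 ↦ [p14].
For each subset V ⊆ X/∼, compute π^{-1}(V) ⊆ X and check whether π^{-1}(V) ∈ τ. V is open in τ_Q iff π^{-1}(V) ∈ τ.
  V = {}: π^{-1}(V) = ∅ ∈ τ ✓.
  V = {[p12=p13]}: π^{-1}(V) = {p12, p13} ∈ τ ✓.
  V = {[p14]}: π^{-1}(V) = {p14} ∉ τ ✗.
  V = {[p12=p13], [p14]}: π^{-1}(V) = {p12, p13, p14} ∈ τ ✓.
Open sets in the quotient: τ_Q = {{}, {[p12=p13]}, {[p12=p13], [p14]}} (3 elements).


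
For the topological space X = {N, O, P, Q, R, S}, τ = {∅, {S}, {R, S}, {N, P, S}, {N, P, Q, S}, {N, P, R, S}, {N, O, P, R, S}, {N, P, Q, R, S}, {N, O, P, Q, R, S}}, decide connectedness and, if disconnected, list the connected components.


(X, τ) is connected.

Find clopen sets (U ∈ τ with X ∖ U ∈ τ):
  U = ∅, X ∖ U = {N, O, P, Q, R, S} — both open, so U is clopen.
  U = {N, O, P, Q, R, S}, X ∖ U = ∅ — both open, so U is clopen.
Only trivial clopens (∅ and X) exist, so (X, τ) is connected.
Compute connected components by grouping points that agree on all clopens:
  component: {N, O, P, Q, R, S}


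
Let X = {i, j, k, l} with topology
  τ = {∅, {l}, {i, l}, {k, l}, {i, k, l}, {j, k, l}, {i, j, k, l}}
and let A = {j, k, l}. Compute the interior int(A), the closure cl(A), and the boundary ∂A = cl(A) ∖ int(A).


int(A) = {j, k, l}, cl(A) = {i, j, k, l}, ∂A = {i}.

Closed sets in (X, τ) are complements of opens:
  closed(X, τ) = {∅, {i}, {j}, {i, j}, {j, k}, {i, j, k}, {i, j, k, l}}.
int(A) = ⋃ {U ∈ τ : U ⊆ A}. Opens contained in A: ∅, {l}, {k, l}, {j, k, l}.
Taking the union of these: int(A) = {j, k, l}.
cl(A) = ⋂ {C closed : A ⊆ C}. Closed sets containing A: {i, j, k, l}.
Intersecting these: cl(A) = {i, j, k, l}.
∂A = cl(A) ∖ int(A) = {i, j, k, l} ∖ {j, k, l} = {i}.


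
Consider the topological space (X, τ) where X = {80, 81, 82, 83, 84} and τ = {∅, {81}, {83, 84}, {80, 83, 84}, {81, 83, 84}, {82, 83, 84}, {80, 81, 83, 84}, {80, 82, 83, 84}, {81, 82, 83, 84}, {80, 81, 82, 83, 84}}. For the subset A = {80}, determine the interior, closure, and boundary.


int(A) = ∅, cl(A) = {80}, ∂A = {80}.

Closed sets in (X, τ) are complements of opens:
  closed(X, τ) = {∅, {80}, {81}, {82}, {80, 81}, {80, 82}, {81, 82}, {80, 81, 82}, {80, 82, 83, 84}, {80, 81, 82, 83, 84}}.
int(A) = ⋃ {U ∈ τ : U ⊆ A}. Opens contained in A: ∅.
Taking the union of these: int(A) = ∅.
cl(A) = ⋂ {C closed : A ⊆ C}. Closed sets containing A: {80}, {80, 81}, {80, 82}, {80, 81, 82}, {80, 82, 83, 84}, {80, 81, 82, 83, 84}.
Intersecting these: cl(A) = {80}.
∂A = cl(A) ∖ int(A) = {80} ∖ ∅ = {80}.


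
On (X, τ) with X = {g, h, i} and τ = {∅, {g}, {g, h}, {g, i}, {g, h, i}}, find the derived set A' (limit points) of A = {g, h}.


A' = {h, i}

For each x ∈ X, list the open sets U ∈ τ with x ∈ U, then check whether U ∩ (A ∖ {x}) ≠ ∅ for every such U.
  x = g: open {g} ∋ x has {g} ∩ (A ∖ {g}) = ∅, so x is NOT a limit point.
  x = h: opens ∋ x are {g, h}, {g, h, i}; each meets A ∖ {h}, so x IS a limit point.
  x = i: opens ∋ x are {g, i}, {g, h, i}; each meets A ∖ {i}, so x IS a limit point.
Collecting: A' = {h, i}.


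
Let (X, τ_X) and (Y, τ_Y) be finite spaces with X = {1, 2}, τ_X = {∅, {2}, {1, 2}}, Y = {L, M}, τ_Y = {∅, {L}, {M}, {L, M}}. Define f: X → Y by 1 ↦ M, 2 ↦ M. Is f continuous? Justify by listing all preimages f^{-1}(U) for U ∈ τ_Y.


f IS continuous.

Compute f^{-1}(U) for each U ∈ τ_Y:
  U = ∅: f^{-1}(U) = ∅ ∈ τ_X ✓.
  U = {L}: f^{-1}(U) = ∅ ∈ τ_X ✓.
  U = {M}: f^{-1}(U) = {1, 2} ∈ τ_X ✓.
  U = {L, M}: f^{-1}(U) = {1, 2} ∈ τ_X ✓.
Every preimage lies in τ_X, so f IS continuous.


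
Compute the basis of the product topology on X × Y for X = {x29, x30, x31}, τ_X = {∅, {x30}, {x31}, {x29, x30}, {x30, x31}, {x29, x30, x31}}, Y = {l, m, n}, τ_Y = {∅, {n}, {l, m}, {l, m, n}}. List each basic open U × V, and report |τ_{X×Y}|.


Basis B = {∅ × ∅, {x30} × {n}, {x31} × {n}, {x29, x30} × {n}, {x30} × {l, m}, {x30, x31} × {n}, {x31} × {l, m}, {x29, x30, x31} × {n}, {x30} × {l, m, n}, {x31} × {l, m, n}, {x29, x30} × {l, m}, {x30, x31} × {l, m}, {x29, x30} × {l, m, n}, {x29, x30, x31} × {l, m}, {x30, x31} × {l, m, n}, {x29, x30, x31} × {l, m, n}}; |τ_{X×Y}| = 36.

Enumerate products U × V with U ∈ τ_X, V ∈ τ_Y (deduplicated):
  ∅ × ∅ = {} (∅)
  {x30} × {n} = {(x30,n)}
  {x31} × {n} = {(x31,n)}
  {x29, x30} × {n} = {(x29,n), (x30,n)}
  {x30} × {l, m} = {(x30,l), (x30,m)}
  {x30, x31} × {n} = {(x30,n), (x31,n)}
  {x31} × {l, m} = {(x31,l), (x31,m)}
  {x29, x30, x31} × {n} = {(x29,n), (x30,n), (x31,n)}
  {x30} × {l, m, n} = {(x30,l), (x30,m), (x30,n)}
  {x31} × {l, m, n} = {(x31,l), (x31,m), (x31,n)}
  {x29, x30} × {l, m} = {(x29,l), (x29,m), (x30,l), (x30,m)}
  {x30, x31} × {l, m} = {(x30,l), (x30,m), (x31,l), (x31,m)}
  {x29, x30} × {l, m, n} = {(x29,l), (x29,m), (x29,n), (x30,l), (x30,m), (x30,n)}
  {x29, x30, x31} × {l, m} = {(x29,l), (x29,m), (x30,l), (x30,m), (x31,l), (x31,m)}
  {x30, x31} × {l, m, n} = {(x30,l), (x30,m), (x30,n), (x31,l), (x31,m), (x31,n)}
  {x29, x30, x31} × {l, m, n} = {(x29,l), (x29,m), (x29,n), (x30,l), (x30,m), (x30,n), (x31,l), (x31,m), (x31,n)}
These 16 distinct sets form the basis B.
Close under arbitrary unions to get τ_{X×Y}; counting gives |τ_{X×Y}| = 36.


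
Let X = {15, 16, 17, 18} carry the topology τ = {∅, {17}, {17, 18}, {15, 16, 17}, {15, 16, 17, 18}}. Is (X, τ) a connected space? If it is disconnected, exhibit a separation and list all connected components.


(X, τ) is connected.

Find clopen sets (U ∈ τ with X ∖ U ∈ τ):
  U = ∅, X ∖ U = {15, 16, 17, 18} — both open, so U is clopen.
  U = {15, 16, 17, 18}, X ∖ U = ∅ — both open, so U is clopen.
Only trivial clopens (∅ and X) exist, so (X, τ) is connected.
Compute connected components by grouping points that agree on all clopens:
  component: {15, 16, 17, 18}


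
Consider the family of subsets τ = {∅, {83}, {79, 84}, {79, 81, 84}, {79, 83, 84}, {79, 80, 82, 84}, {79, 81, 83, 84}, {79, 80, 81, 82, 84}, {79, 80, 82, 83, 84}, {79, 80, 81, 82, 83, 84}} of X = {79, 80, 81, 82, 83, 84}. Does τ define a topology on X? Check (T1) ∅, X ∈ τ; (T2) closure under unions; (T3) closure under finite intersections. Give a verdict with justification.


τ IS a topology on X.

Axiom (T1): ∅ ∈ τ? Yes; X ∈ τ? Yes.
Axiom (T2/T3): check pairwise unions and intersections of members of τ.
All pairwise intersections and unions checked — each lies in τ. Therefore τ satisfies (T1), (T2), (T3): it IS a topology on X.


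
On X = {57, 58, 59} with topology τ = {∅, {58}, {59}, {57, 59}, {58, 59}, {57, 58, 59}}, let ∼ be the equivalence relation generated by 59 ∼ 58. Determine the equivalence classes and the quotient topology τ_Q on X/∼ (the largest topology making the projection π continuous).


X/∼ = {[57], [58=59]}; |τ_Q| = 3.

Equivalence classes: [57], [58=59].
Quotient map π: X → X/∼ sends 57 ↦ [57], 58 ↦ [58=59], 59 ↦ [58=59].
For each subset V ⊆ X/∼, compute π^{-1}(V) ⊆ X and check whether π^{-1}(V) ∈ τ. V is open in τ_Q iff π^{-1}(V) ∈ τ.
  V = {}: π^{-1}(V) = ∅ ∈ τ ✓.
  V = {[57]}: π^{-1}(V) = {57} ∉ τ ✗.
  V = {[58=59]}: π^{-1}(V) = {58, 59} ∈ τ ✓.
  V = {[57], [58=59]}: π^{-1}(V) = {57, 58, 59} ∈ τ ✓.
Open sets in the quotient: τ_Q = {{}, {[58=59]}, {[57], [58=59]}} (3 elements).


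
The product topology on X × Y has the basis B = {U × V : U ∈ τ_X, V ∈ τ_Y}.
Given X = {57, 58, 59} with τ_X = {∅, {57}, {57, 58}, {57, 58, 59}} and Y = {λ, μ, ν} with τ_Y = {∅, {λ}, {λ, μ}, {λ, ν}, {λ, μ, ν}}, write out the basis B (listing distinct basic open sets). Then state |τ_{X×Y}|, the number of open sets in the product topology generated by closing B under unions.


Basis B = {∅ × ∅, {57} × {λ}, {57} × {λ, μ}, {57} × {λ, ν}, {57, 58} × {λ}, {57} × {λ, μ, ν}, {57, 58, 59} × {λ}, {57, 58} × {λ, μ}, {57, 58} × {λ, ν}, {57, 58} × {λ, μ, ν}, {57, 58, 59} × {λ, μ}, {57, 58, 59} × {λ, ν}, {57, 58, 59} × {λ, μ, ν}}; |τ_{X×Y}| = 30.

Enumerate products U × V with U ∈ τ_X, V ∈ τ_Y (deduplicated):
  ∅ × ∅ = {} (∅)
  {57} × {λ} = {(57,λ)}
  {57} × {λ, μ} = {(57,λ), (57,μ)}
  {57} × {λ, ν} = {(57,λ), (57,ν)}
  {57, 58} × {λ} = {(57,λ), (58,λ)}
  {57} × {λ, μ, ν} = {(57,λ), (57,μ), (57,ν)}
  {57, 58, 59} × {λ} = {(57,λ), (58,λ), (59,λ)}
  {57, 58} × {λ, μ} = {(57,λ), (57,μ), (58,λ), (58,μ)}
  {57, 58} × {λ, ν} = {(57,λ), (57,ν), (58,λ), (58,ν)}
  {57, 58} × {λ, μ, ν} = {(57,λ), (57,μ), (57,ν), (58,λ), (58,μ), (58,ν)}
  {57, 58, 59} × {λ, μ} = {(57,λ), (57,μ), (58,λ), (58,μ), (59,λ), (59,μ)}
  {57, 58, 59} × {λ, ν} = {(57,λ), (57,ν), (58,λ), (58,ν), (59,λ), (59,ν)}
  {57, 58, 59} × {λ, μ, ν} = {(57,λ), (57,μ), (57,ν), (58,λ), (58,μ), (58,ν), (59,λ), (59,μ), (59,ν)}
These 13 distinct sets form the basis B.
Close under arbitrary unions to get τ_{X×Y}; counting gives |τ_{X×Y}| = 30.


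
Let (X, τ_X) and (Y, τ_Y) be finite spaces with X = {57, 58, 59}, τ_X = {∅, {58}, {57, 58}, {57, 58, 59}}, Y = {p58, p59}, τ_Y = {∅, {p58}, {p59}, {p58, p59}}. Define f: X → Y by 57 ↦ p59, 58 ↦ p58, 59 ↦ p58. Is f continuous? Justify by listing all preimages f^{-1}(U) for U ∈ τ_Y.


f is NOT continuous.

Compute f^{-1}(U) for each U ∈ τ_Y:
  U = ∅: f^{-1}(U) = ∅ ∈ τ_X ✓.
  U = {p58}: f^{-1}(U) = {58, 59} ∉ τ_X ✗.
  U = {p59}: f^{-1}(U) = {57} ∉ τ_X ✗.
  U = {p58, p59}: f^{-1}(U) = {57, 58, 59} ∈ τ_X ✓.
Found U = {p58} with f^{-1}(U) = {58, 59} not in τ_X. Therefore f is NOT continuous.


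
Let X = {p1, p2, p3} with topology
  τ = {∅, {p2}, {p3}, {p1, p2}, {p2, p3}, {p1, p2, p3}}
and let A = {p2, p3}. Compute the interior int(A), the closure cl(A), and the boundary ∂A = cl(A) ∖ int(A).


int(A) = {p2, p3}, cl(A) = {p1, p2, p3}, ∂A = {p1}.

Closed sets in (X, τ) are complements of opens:
  closed(X, τ) = {∅, {p1}, {p3}, {p1, p2}, {p1, p3}, {p1, p2, p3}}.
int(A) = ⋃ {U ∈ τ : U ⊆ A}. Opens contained in A: ∅, {p2}, {p3}, {p2, p3}.
Taking the union of these: int(A) = {p2, p3}.
cl(A) = ⋂ {C closed : A ⊆ C}. Closed sets containing A: {p1, p2, p3}.
Intersecting these: cl(A) = {p1, p2, p3}.
∂A = cl(A) ∖ int(A) = {p1, p2, p3} ∖ {p2, p3} = {p1}.


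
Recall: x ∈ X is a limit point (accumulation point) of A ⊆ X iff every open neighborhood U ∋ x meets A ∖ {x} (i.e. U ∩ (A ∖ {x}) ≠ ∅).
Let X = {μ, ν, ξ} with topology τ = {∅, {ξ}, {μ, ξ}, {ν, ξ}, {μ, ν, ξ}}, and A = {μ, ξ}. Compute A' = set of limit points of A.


A' = {μ, ν}

For each x ∈ X, list the open sets U ∈ τ with x ∈ U, then check whether U ∩ (A ∖ {x}) ≠ ∅ for every such U.
  x = μ: opens ∋ x are {μ, ξ}, {μ, ν, ξ}; each meets A ∖ {μ}, so x IS a limit point.
  x = ν: opens ∋ x are {ν, ξ}, {μ, ν, ξ}; each meets A ∖ {ν}, so x IS a limit point.
  x = ξ: open {ξ} ∋ x has {ξ} ∩ (A ∖ {ξ}) = ∅, so x is NOT a limit point.
Collecting: A' = {μ, ν}.


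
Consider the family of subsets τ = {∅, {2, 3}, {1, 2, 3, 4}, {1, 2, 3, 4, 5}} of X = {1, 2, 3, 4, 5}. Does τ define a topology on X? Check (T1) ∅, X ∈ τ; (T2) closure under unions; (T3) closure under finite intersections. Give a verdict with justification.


τ IS a topology on X.

Axiom (T1): ∅ ∈ τ? Yes; X ∈ τ? Yes.
Axiom (T2/T3): check pairwise unions and intersections of members of τ.
All pairwise intersections and unions checked — each lies in τ. Therefore τ satisfies (T1), (T2), (T3): it IS a topology on X.


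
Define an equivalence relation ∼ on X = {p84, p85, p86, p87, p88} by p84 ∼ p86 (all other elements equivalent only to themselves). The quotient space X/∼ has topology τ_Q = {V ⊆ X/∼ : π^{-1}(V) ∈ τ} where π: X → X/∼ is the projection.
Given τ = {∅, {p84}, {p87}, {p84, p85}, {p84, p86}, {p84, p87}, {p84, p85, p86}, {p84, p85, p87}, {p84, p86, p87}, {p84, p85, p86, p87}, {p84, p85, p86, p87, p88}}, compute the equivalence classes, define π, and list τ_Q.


X/∼ = {[p84=p86], [p85], [p87], [p88]}; |τ_Q| = 7.

Equivalence classes: [p84=p86], [p85], [p87], [p88].
Quotient map π: X → X/∼ sends p84 ↦ [p84=p86], p85 ↦ [p85], p86 ↦ [p84=p86], p87 ↦ [p87], p88 ↦ [p88].
For each subset V ⊆ X/∼, compute π^{-1}(V) ⊆ X and check whether π^{-1}(V) ∈ τ. V is open in τ_Q iff π^{-1}(V) ∈ τ.
  V = {}: π^{-1}(V) = ∅ ∈ τ ✓.
  V = {[p84=p86]}: π^{-1}(V) = {p84, p86} ∈ τ ✓.
  V = {[p85]}: π^{-1}(V) = {p85} ∉ τ ✗.
  V = {[p84=p86], [p85]}: π^{-1}(V) = {p84, p85, p86} ∈ τ ✓.
  V = {[p87]}: π^{-1}(V) = {p87} ∈ τ ✓.
  V = {[p84=p86], [p87]}: π^{-1}(V) = {p84, p86, p87} ∈ τ ✓.
  V = {[p85], [p87]}: π^{-1}(V) = {p85, p87} ∉ τ ✗.
  V = {[p84=p86], [p85], [p87]}: π^{-1}(V) = {p84, p85, p86, p87} ∈ τ ✓.
  V = {[p88]}: π^{-1}(V) = {p88} ∉ τ ✗.
  V = {[p84=p86], [p88]}: π^{-1}(V) = {p84, p86, p88} ∉ τ ✗.
  V = {[p85], [p88]}: π^{-1}(V) = {p85, p88} ∉ τ ✗.
  V = {[p84=p86], [p85], [p88]}: π^{-1}(V) = {p84, p85, p86, p88} ∉ τ ✗.
  V = {[p87], [p88]}: π^{-1}(V) = {p87, p88} ∉ τ ✗.
  V = {[p84=p86], [p87], [p88]}: π^{-1}(V) = {p84, p86, p87, p88} ∉ τ ✗.
  V = {[p85], [p87], [p88]}: π^{-1}(V) = {p85, p87, p88} ∉ τ ✗.
  V = {[p84=p86], [p85], [p87], [p88]}: π^{-1}(V) = {p84, p85, p86, p87, p88} ∈ τ ✓.
Open sets in the quotient: τ_Q = {{}, {[p84=p86]}, {[p84=p86], [p85]}, {[p87]}, {[p84=p86], [p87]}, {[p84=p86], [p85], [p87]}, {[p84=p86], [p85], [p87], [p88]}} (7 elements).


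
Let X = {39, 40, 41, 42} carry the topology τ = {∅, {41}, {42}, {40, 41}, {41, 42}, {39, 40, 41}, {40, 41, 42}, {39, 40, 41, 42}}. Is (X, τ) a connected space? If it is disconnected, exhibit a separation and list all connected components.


(X, τ) is disconnected; components = [{42}, {39, 40, 41}].

Find clopen sets (U ∈ τ with X ∖ U ∈ τ):
  U = ∅, X ∖ U = {39, 40, 41, 42} — both open, so U is clopen.
  U = {42}, X ∖ U = {39, 40, 41} — both open, so U is clopen.
  U = {39, 40, 41}, X ∖ U = {42} — both open, so U is clopen.
  U = {39, 40, 41, 42}, X ∖ U = ∅ — both open, so U is clopen.
Nontrivial clopen(s) exist: e.g. {39, 40, 41}. So (X, τ) is disconnected.
Compute connected components by grouping points that agree on all clopens:
  component: {42}
  component: {39, 40, 41}


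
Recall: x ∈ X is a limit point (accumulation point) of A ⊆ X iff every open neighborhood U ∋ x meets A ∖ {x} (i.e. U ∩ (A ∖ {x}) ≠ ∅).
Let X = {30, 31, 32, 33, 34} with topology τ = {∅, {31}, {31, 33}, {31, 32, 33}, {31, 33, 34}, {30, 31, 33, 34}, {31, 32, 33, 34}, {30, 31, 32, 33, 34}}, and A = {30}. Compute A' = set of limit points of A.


A' = ∅

For each x ∈ X, list the open sets U ∈ τ with x ∈ U, then check whether U ∩ (A ∖ {x}) ≠ ∅ for every such U.
  x = 30: open {30, 31, 33, 34} ∋ x has {30, 31, 33, 34} ∩ (A ∖ {30}) = ∅, so x is NOT a limit point.
  x = 31: open {31} ∋ x has {31} ∩ (A ∖ {31}) = ∅, so x is NOT a limit point.
  x = 32: open {31, 32, 33} ∋ x has {31, 32, 33} ∩ (A ∖ {32}) = ∅, so x is NOT a limit point.
  x = 33: open {31, 33} ∋ x has {31, 33} ∩ (A ∖ {33}) = ∅, so x is NOT a limit point.
  x = 34: open {31, 33, 34} ∋ x has {31, 33, 34} ∩ (A ∖ {34}) = ∅, so x is NOT a limit point.
Collecting: A' = ∅.


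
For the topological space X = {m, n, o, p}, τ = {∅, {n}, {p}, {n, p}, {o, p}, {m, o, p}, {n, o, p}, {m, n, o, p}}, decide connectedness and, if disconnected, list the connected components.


(X, τ) is disconnected; components = [{n}, {m, o, p}].

Find clopen sets (U ∈ τ with X ∖ U ∈ τ):
  U = ∅, X ∖ U = {m, n, o, p} — both open, so U is clopen.
  U = {n}, X ∖ U = {m, o, p} — both open, so U is clopen.
  U = {m, o, p}, X ∖ U = {n} — both open, so U is clopen.
  U = {m, n, o, p}, X ∖ U = ∅ — both open, so U is clopen.
Nontrivial clopen(s) exist: e.g. {m, o, p}. So (X, τ) is disconnected.
Compute connected components by grouping points that agree on all clopens:
  component: {n}
  component: {m, o, p}


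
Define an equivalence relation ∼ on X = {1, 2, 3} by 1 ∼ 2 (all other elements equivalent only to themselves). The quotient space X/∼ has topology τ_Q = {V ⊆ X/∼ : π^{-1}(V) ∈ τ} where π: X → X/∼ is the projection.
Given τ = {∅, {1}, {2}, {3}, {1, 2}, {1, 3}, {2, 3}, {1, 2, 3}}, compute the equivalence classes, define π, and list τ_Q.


X/∼ = {[1=2], [3]}; |τ_Q| = 4.

Equivalence classes: [1=2], [3].
Quotient map π: X → X/∼ sends 1 ↦ [1=2], 2 ↦ [1=2], 3 ↦ [3].
For each subset V ⊆ X/∼, compute π^{-1}(V) ⊆ X and check whether π^{-1}(V) ∈ τ. V is open in τ_Q iff π^{-1}(V) ∈ τ.
  V = {}: π^{-1}(V) = ∅ ∈ τ ✓.
  V = {[1=2]}: π^{-1}(V) = {1, 2} ∈ τ ✓.
  V = {[3]}: π^{-1}(V) = {3} ∈ τ ✓.
  V = {[1=2], [3]}: π^{-1}(V) = {1, 2, 3} ∈ τ ✓.
Open sets in the quotient: τ_Q = {{}, {[1=2]}, {[3]}, {[1=2], [3]}} (4 elements).


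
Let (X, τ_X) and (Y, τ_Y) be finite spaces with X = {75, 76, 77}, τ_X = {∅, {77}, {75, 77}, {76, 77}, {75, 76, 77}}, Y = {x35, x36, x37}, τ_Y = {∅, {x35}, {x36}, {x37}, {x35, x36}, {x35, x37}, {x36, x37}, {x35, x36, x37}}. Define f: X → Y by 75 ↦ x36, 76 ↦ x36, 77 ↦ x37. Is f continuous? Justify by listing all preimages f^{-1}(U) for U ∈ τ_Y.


f is NOT continuous.

Compute f^{-1}(U) for each U ∈ τ_Y:
  U = ∅: f^{-1}(U) = ∅ ∈ τ_X ✓.
  U = {x35}: f^{-1}(U) = ∅ ∈ τ_X ✓.
  U = {x36}: f^{-1}(U) = {75, 76} ∉ τ_X ✗.
  U = {x37}: f^{-1}(U) = {77} ∈ τ_X ✓.
  U = {x35, x36}: f^{-1}(U) = {75, 76} ∉ τ_X ✗.
  U = {x35, x37}: f^{-1}(U) = {77} ∈ τ_X ✓.
  U = {x36, x37}: f^{-1}(U) = {75, 76, 77} ∈ τ_X ✓.
  U = {x35, x36, x37}: f^{-1}(U) = {75, 76, 77} ∈ τ_X ✓.
Found U = {x36} with f^{-1}(U) = {75, 76} not in τ_X. Therefore f is NOT continuous.


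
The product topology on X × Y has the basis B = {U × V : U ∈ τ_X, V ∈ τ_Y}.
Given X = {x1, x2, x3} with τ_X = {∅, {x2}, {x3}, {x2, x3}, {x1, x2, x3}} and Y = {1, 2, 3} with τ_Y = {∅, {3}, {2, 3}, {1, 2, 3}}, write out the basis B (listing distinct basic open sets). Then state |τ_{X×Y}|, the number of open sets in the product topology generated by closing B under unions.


Basis B = {∅ × ∅, {x2} × {3}, {x3} × {3}, {x2} × {2, 3}, {x2, x3} × {3}, {x3} × {2, 3}, {x1, x2, x3} × {3}, {x2} × {1, 2, 3}, {x3} × {1, 2, 3}, {x2, x3} × {2, 3}, {x1, x2, x3} × {2, 3}, {x2, x3} × {1, 2, 3}, {x1, x2, x3} × {1, 2, 3}}; |τ_{X×Y}| = 30.

Enumerate products U × V with U ∈ τ_X, V ∈ τ_Y (deduplicated):
  ∅ × ∅ = {} (∅)
  {x2} × {3} = {(x2,3)}
  {x3} × {3} = {(x3,3)}
  {x2} × {2, 3} = {(x2,2), (x2,3)}
  {x2, x3} × {3} = {(x2,3), (x3,3)}
  {x3} × {2, 3} = {(x3,2), (x3,3)}
  {x1, x2, x3} × {3} = {(x1,3), (x2,3), (x3,3)}
  {x2} × {1, 2, 3} = {(x2,1), (x2,2), (x2,3)}
  {x3} × {1, 2, 3} = {(x3,1), (x3,2), (x3,3)}
  {x2, x3} × {2, 3} = {(x2,2), (x2,3), (x3,2), (x3,3)}
  {x1, x2, x3} × {2, 3} = {(x1,2), (x1,3), (x2,2), (x2,3), (x3,2), (x3,3)}
  {x2, x3} × {1, 2, 3} = {(x2,1), (x2,2), (x2,3), (x3,1), (x3,2), (x3,3)}
  {x1, x2, x3} × {1, 2, 3} = {(x1,1), (x1,2), (x1,3), (x2,1), (x2,2), (x2,3), (x3,1), (x3,2), (x3,3)}
These 13 distinct sets form the basis B.
Close under arbitrary unions to get τ_{X×Y}; counting gives |τ_{X×Y}| = 30.


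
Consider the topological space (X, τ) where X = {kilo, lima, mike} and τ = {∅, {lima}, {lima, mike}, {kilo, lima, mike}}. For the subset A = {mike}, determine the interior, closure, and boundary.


int(A) = ∅, cl(A) = {kilo, mike}, ∂A = {kilo, mike}.

Closed sets in (X, τ) are complements of opens:
  closed(X, τ) = {∅, {kilo}, {kilo, mike}, {kilo, lima, mike}}.
int(A) = ⋃ {U ∈ τ : U ⊆ A}. Opens contained in A: ∅.
Taking the union of these: int(A) = ∅.
cl(A) = ⋂ {C closed : A ⊆ C}. Closed sets containing A: {kilo, mike}, {kilo, lima, mike}.
Intersecting these: cl(A) = {kilo, mike}.
∂A = cl(A) ∖ int(A) = {kilo, mike} ∖ ∅ = {kilo, mike}.


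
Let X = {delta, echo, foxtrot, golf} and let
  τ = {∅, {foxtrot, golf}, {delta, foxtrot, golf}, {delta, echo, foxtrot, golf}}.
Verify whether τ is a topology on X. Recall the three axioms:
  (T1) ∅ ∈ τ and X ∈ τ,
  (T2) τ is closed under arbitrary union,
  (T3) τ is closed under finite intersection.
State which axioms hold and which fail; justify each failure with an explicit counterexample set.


τ IS a topology on X.

Axiom (T1): ∅ ∈ τ? Yes; X ∈ τ? Yes.
Axiom (T2/T3): check pairwise unions and intersections of members of τ.
All pairwise intersections and unions checked — each lies in τ. Therefore τ satisfies (T1), (T2), (T3): it IS a topology on X.


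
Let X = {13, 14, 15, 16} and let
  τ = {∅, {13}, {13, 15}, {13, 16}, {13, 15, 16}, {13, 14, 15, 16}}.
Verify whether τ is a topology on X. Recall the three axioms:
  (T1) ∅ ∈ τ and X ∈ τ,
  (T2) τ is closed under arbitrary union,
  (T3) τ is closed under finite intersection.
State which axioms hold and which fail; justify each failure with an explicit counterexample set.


τ IS a topology on X.

Axiom (T1): ∅ ∈ τ? Yes; X ∈ τ? Yes.
Axiom (T2/T3): check pairwise unions and intersections of members of τ.
All pairwise intersections and unions checked — each lies in τ. Therefore τ satisfies (T1), (T2), (T3): it IS a topology on X.
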